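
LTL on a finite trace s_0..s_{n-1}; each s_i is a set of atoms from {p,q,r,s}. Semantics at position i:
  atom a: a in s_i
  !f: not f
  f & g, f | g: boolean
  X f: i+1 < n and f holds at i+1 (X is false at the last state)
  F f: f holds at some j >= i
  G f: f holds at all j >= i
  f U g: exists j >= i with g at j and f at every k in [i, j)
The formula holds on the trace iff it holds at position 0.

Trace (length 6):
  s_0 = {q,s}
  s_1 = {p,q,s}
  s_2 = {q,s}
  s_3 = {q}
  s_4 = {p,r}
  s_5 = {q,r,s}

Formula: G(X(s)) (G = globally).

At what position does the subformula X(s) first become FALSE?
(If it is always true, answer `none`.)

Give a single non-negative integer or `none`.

Answer: 2

Derivation:
s_0={q,s}: X(s)=True s=True
s_1={p,q,s}: X(s)=True s=True
s_2={q,s}: X(s)=False s=True
s_3={q}: X(s)=False s=False
s_4={p,r}: X(s)=True s=False
s_5={q,r,s}: X(s)=False s=True
G(X(s)) holds globally = False
First violation at position 2.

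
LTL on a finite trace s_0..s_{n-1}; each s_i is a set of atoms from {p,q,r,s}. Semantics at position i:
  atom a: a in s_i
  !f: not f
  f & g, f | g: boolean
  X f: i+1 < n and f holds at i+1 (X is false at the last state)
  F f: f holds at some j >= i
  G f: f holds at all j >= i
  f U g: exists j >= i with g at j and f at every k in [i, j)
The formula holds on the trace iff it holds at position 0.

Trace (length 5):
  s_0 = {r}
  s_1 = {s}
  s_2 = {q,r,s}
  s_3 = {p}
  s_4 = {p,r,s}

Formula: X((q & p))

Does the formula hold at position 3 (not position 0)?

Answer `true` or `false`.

Answer: false

Derivation:
s_0={r}: X((q & p))=False (q & p)=False q=False p=False
s_1={s}: X((q & p))=False (q & p)=False q=False p=False
s_2={q,r,s}: X((q & p))=False (q & p)=False q=True p=False
s_3={p}: X((q & p))=False (q & p)=False q=False p=True
s_4={p,r,s}: X((q & p))=False (q & p)=False q=False p=True
Evaluating at position 3: result = False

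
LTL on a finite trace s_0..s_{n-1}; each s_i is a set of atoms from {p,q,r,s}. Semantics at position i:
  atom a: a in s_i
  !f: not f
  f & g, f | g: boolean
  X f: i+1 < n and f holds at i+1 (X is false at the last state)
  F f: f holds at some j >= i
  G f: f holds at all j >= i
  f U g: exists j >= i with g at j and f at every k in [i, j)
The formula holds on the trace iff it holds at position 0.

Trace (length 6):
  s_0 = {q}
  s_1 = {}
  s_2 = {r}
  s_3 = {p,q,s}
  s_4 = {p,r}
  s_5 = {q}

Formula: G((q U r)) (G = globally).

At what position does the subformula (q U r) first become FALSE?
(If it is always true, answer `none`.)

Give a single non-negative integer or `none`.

s_0={q}: (q U r)=False q=True r=False
s_1={}: (q U r)=False q=False r=False
s_2={r}: (q U r)=True q=False r=True
s_3={p,q,s}: (q U r)=True q=True r=False
s_4={p,r}: (q U r)=True q=False r=True
s_5={q}: (q U r)=False q=True r=False
G((q U r)) holds globally = False
First violation at position 0.

Answer: 0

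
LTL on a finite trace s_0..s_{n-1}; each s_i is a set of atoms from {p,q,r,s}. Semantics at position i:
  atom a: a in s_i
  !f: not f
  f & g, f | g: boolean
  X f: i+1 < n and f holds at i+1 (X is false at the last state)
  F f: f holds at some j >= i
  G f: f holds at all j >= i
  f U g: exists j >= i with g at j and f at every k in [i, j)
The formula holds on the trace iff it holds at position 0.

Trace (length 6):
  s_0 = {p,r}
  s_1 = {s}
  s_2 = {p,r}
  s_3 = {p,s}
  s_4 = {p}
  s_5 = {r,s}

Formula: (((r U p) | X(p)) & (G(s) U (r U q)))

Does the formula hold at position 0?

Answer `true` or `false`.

s_0={p,r}: (((r U p) | X(p)) & (G(s) U (r U q)))=False ((r U p) | X(p))=True (r U p)=True r=True p=True X(p)=False (G(s) U (r U q))=False G(s)=False s=False (r U q)=False q=False
s_1={s}: (((r U p) | X(p)) & (G(s) U (r U q)))=False ((r U p) | X(p))=True (r U p)=False r=False p=False X(p)=True (G(s) U (r U q))=False G(s)=False s=True (r U q)=False q=False
s_2={p,r}: (((r U p) | X(p)) & (G(s) U (r U q)))=False ((r U p) | X(p))=True (r U p)=True r=True p=True X(p)=True (G(s) U (r U q))=False G(s)=False s=False (r U q)=False q=False
s_3={p,s}: (((r U p) | X(p)) & (G(s) U (r U q)))=False ((r U p) | X(p))=True (r U p)=True r=False p=True X(p)=True (G(s) U (r U q))=False G(s)=False s=True (r U q)=False q=False
s_4={p}: (((r U p) | X(p)) & (G(s) U (r U q)))=False ((r U p) | X(p))=True (r U p)=True r=False p=True X(p)=False (G(s) U (r U q))=False G(s)=False s=False (r U q)=False q=False
s_5={r,s}: (((r U p) | X(p)) & (G(s) U (r U q)))=False ((r U p) | X(p))=False (r U p)=False r=True p=False X(p)=False (G(s) U (r U q))=False G(s)=True s=True (r U q)=False q=False

Answer: false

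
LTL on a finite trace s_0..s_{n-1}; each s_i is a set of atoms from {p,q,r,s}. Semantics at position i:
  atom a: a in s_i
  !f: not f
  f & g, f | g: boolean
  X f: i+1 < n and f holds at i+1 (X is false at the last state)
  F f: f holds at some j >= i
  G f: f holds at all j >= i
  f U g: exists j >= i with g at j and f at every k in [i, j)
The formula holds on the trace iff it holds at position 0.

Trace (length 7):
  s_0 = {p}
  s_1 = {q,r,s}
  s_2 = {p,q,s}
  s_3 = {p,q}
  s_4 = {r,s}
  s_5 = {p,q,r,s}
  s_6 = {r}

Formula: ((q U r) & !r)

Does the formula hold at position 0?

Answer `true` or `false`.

Answer: false

Derivation:
s_0={p}: ((q U r) & !r)=False (q U r)=False q=False r=False !r=True
s_1={q,r,s}: ((q U r) & !r)=False (q U r)=True q=True r=True !r=False
s_2={p,q,s}: ((q U r) & !r)=True (q U r)=True q=True r=False !r=True
s_3={p,q}: ((q U r) & !r)=True (q U r)=True q=True r=False !r=True
s_4={r,s}: ((q U r) & !r)=False (q U r)=True q=False r=True !r=False
s_5={p,q,r,s}: ((q U r) & !r)=False (q U r)=True q=True r=True !r=False
s_6={r}: ((q U r) & !r)=False (q U r)=True q=False r=True !r=False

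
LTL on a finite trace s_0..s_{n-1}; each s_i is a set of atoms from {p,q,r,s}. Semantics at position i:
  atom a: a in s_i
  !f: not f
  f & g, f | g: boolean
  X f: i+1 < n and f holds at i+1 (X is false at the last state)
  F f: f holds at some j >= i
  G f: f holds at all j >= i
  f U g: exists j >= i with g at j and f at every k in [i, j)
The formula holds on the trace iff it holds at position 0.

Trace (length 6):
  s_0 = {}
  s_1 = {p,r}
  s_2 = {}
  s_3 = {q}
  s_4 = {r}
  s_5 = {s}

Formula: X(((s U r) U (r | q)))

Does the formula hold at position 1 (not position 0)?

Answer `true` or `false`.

Answer: false

Derivation:
s_0={}: X(((s U r) U (r | q)))=True ((s U r) U (r | q))=False (s U r)=False s=False r=False (r | q)=False q=False
s_1={p,r}: X(((s U r) U (r | q)))=False ((s U r) U (r | q))=True (s U r)=True s=False r=True (r | q)=True q=False
s_2={}: X(((s U r) U (r | q)))=True ((s U r) U (r | q))=False (s U r)=False s=False r=False (r | q)=False q=False
s_3={q}: X(((s U r) U (r | q)))=True ((s U r) U (r | q))=True (s U r)=False s=False r=False (r | q)=True q=True
s_4={r}: X(((s U r) U (r | q)))=False ((s U r) U (r | q))=True (s U r)=True s=False r=True (r | q)=True q=False
s_5={s}: X(((s U r) U (r | q)))=False ((s U r) U (r | q))=False (s U r)=False s=True r=False (r | q)=False q=False
Evaluating at position 1: result = False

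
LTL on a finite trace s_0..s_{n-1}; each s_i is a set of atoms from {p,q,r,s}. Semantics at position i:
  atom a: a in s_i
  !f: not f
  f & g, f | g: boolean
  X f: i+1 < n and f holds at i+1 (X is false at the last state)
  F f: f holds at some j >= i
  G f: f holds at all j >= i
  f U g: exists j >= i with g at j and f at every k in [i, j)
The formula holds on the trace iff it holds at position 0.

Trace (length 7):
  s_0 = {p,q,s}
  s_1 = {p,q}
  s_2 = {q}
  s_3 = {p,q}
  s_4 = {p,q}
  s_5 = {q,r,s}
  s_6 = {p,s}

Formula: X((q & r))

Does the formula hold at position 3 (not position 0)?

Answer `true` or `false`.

s_0={p,q,s}: X((q & r))=False (q & r)=False q=True r=False
s_1={p,q}: X((q & r))=False (q & r)=False q=True r=False
s_2={q}: X((q & r))=False (q & r)=False q=True r=False
s_3={p,q}: X((q & r))=False (q & r)=False q=True r=False
s_4={p,q}: X((q & r))=True (q & r)=False q=True r=False
s_5={q,r,s}: X((q & r))=False (q & r)=True q=True r=True
s_6={p,s}: X((q & r))=False (q & r)=False q=False r=False
Evaluating at position 3: result = False

Answer: false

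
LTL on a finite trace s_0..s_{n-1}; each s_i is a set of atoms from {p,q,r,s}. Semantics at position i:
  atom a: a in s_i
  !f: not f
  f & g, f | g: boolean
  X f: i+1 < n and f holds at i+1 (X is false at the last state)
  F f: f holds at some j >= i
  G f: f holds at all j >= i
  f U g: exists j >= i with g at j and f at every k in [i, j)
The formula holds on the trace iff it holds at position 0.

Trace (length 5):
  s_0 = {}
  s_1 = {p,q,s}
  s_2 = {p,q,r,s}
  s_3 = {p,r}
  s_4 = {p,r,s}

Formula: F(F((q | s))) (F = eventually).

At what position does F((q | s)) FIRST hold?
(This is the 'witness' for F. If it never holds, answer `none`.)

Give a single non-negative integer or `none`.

Answer: 0

Derivation:
s_0={}: F((q | s))=True (q | s)=False q=False s=False
s_1={p,q,s}: F((q | s))=True (q | s)=True q=True s=True
s_2={p,q,r,s}: F((q | s))=True (q | s)=True q=True s=True
s_3={p,r}: F((q | s))=True (q | s)=False q=False s=False
s_4={p,r,s}: F((q | s))=True (q | s)=True q=False s=True
F(F((q | s))) holds; first witness at position 0.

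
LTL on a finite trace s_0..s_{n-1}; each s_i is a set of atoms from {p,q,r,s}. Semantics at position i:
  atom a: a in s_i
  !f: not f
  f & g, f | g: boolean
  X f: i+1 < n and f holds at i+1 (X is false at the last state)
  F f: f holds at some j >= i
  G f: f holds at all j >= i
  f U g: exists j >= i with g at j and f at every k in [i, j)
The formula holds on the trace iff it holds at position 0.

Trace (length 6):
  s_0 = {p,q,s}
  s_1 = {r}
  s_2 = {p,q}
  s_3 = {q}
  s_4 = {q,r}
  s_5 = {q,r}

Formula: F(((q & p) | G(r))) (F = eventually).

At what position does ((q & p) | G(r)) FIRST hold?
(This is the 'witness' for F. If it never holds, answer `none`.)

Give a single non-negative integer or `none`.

s_0={p,q,s}: ((q & p) | G(r))=True (q & p)=True q=True p=True G(r)=False r=False
s_1={r}: ((q & p) | G(r))=False (q & p)=False q=False p=False G(r)=False r=True
s_2={p,q}: ((q & p) | G(r))=True (q & p)=True q=True p=True G(r)=False r=False
s_3={q}: ((q & p) | G(r))=False (q & p)=False q=True p=False G(r)=False r=False
s_4={q,r}: ((q & p) | G(r))=True (q & p)=False q=True p=False G(r)=True r=True
s_5={q,r}: ((q & p) | G(r))=True (q & p)=False q=True p=False G(r)=True r=True
F(((q & p) | G(r))) holds; first witness at position 0.

Answer: 0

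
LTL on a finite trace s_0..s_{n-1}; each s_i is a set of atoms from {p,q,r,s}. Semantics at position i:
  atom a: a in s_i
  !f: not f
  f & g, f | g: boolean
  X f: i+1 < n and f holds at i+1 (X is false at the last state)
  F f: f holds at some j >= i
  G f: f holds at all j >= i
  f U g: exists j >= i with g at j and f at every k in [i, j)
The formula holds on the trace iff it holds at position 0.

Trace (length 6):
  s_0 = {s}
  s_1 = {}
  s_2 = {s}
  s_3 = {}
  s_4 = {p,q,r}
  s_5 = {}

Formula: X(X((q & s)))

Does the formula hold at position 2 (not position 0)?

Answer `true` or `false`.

Answer: false

Derivation:
s_0={s}: X(X((q & s)))=False X((q & s))=False (q & s)=False q=False s=True
s_1={}: X(X((q & s)))=False X((q & s))=False (q & s)=False q=False s=False
s_2={s}: X(X((q & s)))=False X((q & s))=False (q & s)=False q=False s=True
s_3={}: X(X((q & s)))=False X((q & s))=False (q & s)=False q=False s=False
s_4={p,q,r}: X(X((q & s)))=False X((q & s))=False (q & s)=False q=True s=False
s_5={}: X(X((q & s)))=False X((q & s))=False (q & s)=False q=False s=False
Evaluating at position 2: result = False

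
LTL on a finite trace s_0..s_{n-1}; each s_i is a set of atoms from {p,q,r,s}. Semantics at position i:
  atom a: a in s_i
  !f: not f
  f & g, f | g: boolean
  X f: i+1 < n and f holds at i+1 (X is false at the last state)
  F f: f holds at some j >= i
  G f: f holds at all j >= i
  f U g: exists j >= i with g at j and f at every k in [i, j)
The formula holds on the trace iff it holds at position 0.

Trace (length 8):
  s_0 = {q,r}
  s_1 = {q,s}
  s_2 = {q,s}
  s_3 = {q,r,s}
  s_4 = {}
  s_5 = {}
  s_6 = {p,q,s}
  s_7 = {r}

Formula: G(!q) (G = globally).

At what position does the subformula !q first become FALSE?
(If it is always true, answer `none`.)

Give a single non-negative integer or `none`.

s_0={q,r}: !q=False q=True
s_1={q,s}: !q=False q=True
s_2={q,s}: !q=False q=True
s_3={q,r,s}: !q=False q=True
s_4={}: !q=True q=False
s_5={}: !q=True q=False
s_6={p,q,s}: !q=False q=True
s_7={r}: !q=True q=False
G(!q) holds globally = False
First violation at position 0.

Answer: 0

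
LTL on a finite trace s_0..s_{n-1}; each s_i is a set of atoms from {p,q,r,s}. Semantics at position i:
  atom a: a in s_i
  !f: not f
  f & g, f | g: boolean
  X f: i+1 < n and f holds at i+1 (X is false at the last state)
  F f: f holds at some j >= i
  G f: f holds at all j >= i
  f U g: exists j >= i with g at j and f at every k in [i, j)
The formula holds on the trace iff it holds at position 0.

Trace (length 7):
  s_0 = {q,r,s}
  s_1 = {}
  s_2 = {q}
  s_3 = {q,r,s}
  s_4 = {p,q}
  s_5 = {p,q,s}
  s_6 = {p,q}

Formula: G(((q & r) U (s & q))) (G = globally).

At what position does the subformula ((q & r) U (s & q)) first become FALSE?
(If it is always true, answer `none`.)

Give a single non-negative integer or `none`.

s_0={q,r,s}: ((q & r) U (s & q))=True (q & r)=True q=True r=True (s & q)=True s=True
s_1={}: ((q & r) U (s & q))=False (q & r)=False q=False r=False (s & q)=False s=False
s_2={q}: ((q & r) U (s & q))=False (q & r)=False q=True r=False (s & q)=False s=False
s_3={q,r,s}: ((q & r) U (s & q))=True (q & r)=True q=True r=True (s & q)=True s=True
s_4={p,q}: ((q & r) U (s & q))=False (q & r)=False q=True r=False (s & q)=False s=False
s_5={p,q,s}: ((q & r) U (s & q))=True (q & r)=False q=True r=False (s & q)=True s=True
s_6={p,q}: ((q & r) U (s & q))=False (q & r)=False q=True r=False (s & q)=False s=False
G(((q & r) U (s & q))) holds globally = False
First violation at position 1.

Answer: 1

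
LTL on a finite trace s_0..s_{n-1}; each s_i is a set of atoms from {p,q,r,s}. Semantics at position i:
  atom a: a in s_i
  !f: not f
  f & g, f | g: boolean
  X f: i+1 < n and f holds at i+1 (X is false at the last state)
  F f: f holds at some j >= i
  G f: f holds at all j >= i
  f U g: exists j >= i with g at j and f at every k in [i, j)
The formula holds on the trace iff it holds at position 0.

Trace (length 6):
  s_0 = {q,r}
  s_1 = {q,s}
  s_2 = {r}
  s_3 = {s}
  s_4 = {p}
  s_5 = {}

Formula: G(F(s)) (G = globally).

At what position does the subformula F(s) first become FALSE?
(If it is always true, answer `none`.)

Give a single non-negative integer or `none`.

s_0={q,r}: F(s)=True s=False
s_1={q,s}: F(s)=True s=True
s_2={r}: F(s)=True s=False
s_3={s}: F(s)=True s=True
s_4={p}: F(s)=False s=False
s_5={}: F(s)=False s=False
G(F(s)) holds globally = False
First violation at position 4.

Answer: 4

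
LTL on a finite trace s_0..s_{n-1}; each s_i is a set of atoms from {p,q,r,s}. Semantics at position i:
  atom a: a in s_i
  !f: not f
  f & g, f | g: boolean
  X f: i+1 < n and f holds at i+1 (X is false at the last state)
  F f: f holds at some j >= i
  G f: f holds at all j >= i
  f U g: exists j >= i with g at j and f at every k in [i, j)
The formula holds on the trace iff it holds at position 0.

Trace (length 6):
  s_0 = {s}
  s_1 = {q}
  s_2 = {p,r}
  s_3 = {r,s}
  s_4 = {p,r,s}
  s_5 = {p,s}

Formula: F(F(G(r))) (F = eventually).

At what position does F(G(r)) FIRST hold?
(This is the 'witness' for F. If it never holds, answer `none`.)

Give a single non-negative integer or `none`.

s_0={s}: F(G(r))=False G(r)=False r=False
s_1={q}: F(G(r))=False G(r)=False r=False
s_2={p,r}: F(G(r))=False G(r)=False r=True
s_3={r,s}: F(G(r))=False G(r)=False r=True
s_4={p,r,s}: F(G(r))=False G(r)=False r=True
s_5={p,s}: F(G(r))=False G(r)=False r=False
F(F(G(r))) does not hold (no witness exists).

Answer: none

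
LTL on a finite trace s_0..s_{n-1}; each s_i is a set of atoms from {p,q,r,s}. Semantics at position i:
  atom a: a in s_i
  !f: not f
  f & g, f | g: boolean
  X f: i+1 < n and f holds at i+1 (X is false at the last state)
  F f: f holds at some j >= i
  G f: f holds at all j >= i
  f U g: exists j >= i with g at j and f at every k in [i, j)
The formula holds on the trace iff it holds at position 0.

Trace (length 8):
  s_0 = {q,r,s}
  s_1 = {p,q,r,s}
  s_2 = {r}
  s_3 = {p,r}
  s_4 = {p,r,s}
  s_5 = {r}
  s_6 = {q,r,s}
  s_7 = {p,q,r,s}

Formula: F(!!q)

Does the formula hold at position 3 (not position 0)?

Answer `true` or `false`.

s_0={q,r,s}: F(!!q)=True !!q=True !q=False q=True
s_1={p,q,r,s}: F(!!q)=True !!q=True !q=False q=True
s_2={r}: F(!!q)=True !!q=False !q=True q=False
s_3={p,r}: F(!!q)=True !!q=False !q=True q=False
s_4={p,r,s}: F(!!q)=True !!q=False !q=True q=False
s_5={r}: F(!!q)=True !!q=False !q=True q=False
s_6={q,r,s}: F(!!q)=True !!q=True !q=False q=True
s_7={p,q,r,s}: F(!!q)=True !!q=True !q=False q=True
Evaluating at position 3: result = True

Answer: true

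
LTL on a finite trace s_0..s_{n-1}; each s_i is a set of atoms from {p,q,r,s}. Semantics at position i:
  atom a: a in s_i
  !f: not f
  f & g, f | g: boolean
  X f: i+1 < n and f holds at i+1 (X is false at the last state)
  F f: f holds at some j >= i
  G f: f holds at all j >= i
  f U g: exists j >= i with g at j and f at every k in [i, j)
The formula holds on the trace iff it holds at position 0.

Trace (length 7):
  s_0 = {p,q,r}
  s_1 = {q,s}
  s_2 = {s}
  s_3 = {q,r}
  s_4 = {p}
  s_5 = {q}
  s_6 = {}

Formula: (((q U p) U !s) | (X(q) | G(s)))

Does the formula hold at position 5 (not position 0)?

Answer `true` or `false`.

Answer: true

Derivation:
s_0={p,q,r}: (((q U p) U !s) | (X(q) | G(s)))=True ((q U p) U !s)=True (q U p)=True q=True p=True !s=True s=False (X(q) | G(s))=True X(q)=True G(s)=False
s_1={q,s}: (((q U p) U !s) | (X(q) | G(s)))=False ((q U p) U !s)=False (q U p)=False q=True p=False !s=False s=True (X(q) | G(s))=False X(q)=False G(s)=False
s_2={s}: (((q U p) U !s) | (X(q) | G(s)))=True ((q U p) U !s)=False (q U p)=False q=False p=False !s=False s=True (X(q) | G(s))=True X(q)=True G(s)=False
s_3={q,r}: (((q U p) U !s) | (X(q) | G(s)))=True ((q U p) U !s)=True (q U p)=True q=True p=False !s=True s=False (X(q) | G(s))=False X(q)=False G(s)=False
s_4={p}: (((q U p) U !s) | (X(q) | G(s)))=True ((q U p) U !s)=True (q U p)=True q=False p=True !s=True s=False (X(q) | G(s))=True X(q)=True G(s)=False
s_5={q}: (((q U p) U !s) | (X(q) | G(s)))=True ((q U p) U !s)=True (q U p)=False q=True p=False !s=True s=False (X(q) | G(s))=False X(q)=False G(s)=False
s_6={}: (((q U p) U !s) | (X(q) | G(s)))=True ((q U p) U !s)=True (q U p)=False q=False p=False !s=True s=False (X(q) | G(s))=False X(q)=False G(s)=False
Evaluating at position 5: result = True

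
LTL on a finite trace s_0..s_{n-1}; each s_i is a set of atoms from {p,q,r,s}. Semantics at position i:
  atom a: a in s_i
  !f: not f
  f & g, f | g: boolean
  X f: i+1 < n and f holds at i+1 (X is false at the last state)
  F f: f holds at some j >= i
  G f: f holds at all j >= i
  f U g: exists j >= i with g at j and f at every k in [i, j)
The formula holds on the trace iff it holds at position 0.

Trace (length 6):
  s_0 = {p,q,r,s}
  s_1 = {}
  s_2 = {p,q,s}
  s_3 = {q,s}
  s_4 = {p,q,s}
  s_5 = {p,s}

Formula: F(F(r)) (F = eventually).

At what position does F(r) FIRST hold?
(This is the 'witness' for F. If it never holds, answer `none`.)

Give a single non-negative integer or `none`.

s_0={p,q,r,s}: F(r)=True r=True
s_1={}: F(r)=False r=False
s_2={p,q,s}: F(r)=False r=False
s_3={q,s}: F(r)=False r=False
s_4={p,q,s}: F(r)=False r=False
s_5={p,s}: F(r)=False r=False
F(F(r)) holds; first witness at position 0.

Answer: 0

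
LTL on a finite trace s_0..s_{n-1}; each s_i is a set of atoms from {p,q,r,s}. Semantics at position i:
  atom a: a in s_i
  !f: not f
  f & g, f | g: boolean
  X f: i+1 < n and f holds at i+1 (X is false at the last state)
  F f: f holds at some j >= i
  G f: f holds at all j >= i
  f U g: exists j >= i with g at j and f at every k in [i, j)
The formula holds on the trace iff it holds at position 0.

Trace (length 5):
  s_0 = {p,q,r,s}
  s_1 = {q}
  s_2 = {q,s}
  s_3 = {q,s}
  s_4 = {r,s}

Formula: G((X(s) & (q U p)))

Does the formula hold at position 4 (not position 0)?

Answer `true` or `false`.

s_0={p,q,r,s}: G((X(s) & (q U p)))=False (X(s) & (q U p))=False X(s)=False s=True (q U p)=True q=True p=True
s_1={q}: G((X(s) & (q U p)))=False (X(s) & (q U p))=False X(s)=True s=False (q U p)=False q=True p=False
s_2={q,s}: G((X(s) & (q U p)))=False (X(s) & (q U p))=False X(s)=True s=True (q U p)=False q=True p=False
s_3={q,s}: G((X(s) & (q U p)))=False (X(s) & (q U p))=False X(s)=True s=True (q U p)=False q=True p=False
s_4={r,s}: G((X(s) & (q U p)))=False (X(s) & (q U p))=False X(s)=False s=True (q U p)=False q=False p=False
Evaluating at position 4: result = False

Answer: false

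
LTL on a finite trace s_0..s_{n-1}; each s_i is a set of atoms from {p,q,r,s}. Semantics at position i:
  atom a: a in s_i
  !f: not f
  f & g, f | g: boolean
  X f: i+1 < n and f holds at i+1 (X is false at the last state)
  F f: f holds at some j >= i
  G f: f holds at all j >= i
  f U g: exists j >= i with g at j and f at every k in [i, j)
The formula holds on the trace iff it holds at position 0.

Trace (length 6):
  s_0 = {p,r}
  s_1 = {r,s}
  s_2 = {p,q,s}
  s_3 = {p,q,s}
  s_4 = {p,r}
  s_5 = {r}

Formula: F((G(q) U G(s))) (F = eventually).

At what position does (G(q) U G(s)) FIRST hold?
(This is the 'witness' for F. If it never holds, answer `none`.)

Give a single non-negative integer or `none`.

s_0={p,r}: (G(q) U G(s))=False G(q)=False q=False G(s)=False s=False
s_1={r,s}: (G(q) U G(s))=False G(q)=False q=False G(s)=False s=True
s_2={p,q,s}: (G(q) U G(s))=False G(q)=False q=True G(s)=False s=True
s_3={p,q,s}: (G(q) U G(s))=False G(q)=False q=True G(s)=False s=True
s_4={p,r}: (G(q) U G(s))=False G(q)=False q=False G(s)=False s=False
s_5={r}: (G(q) U G(s))=False G(q)=False q=False G(s)=False s=False
F((G(q) U G(s))) does not hold (no witness exists).

Answer: none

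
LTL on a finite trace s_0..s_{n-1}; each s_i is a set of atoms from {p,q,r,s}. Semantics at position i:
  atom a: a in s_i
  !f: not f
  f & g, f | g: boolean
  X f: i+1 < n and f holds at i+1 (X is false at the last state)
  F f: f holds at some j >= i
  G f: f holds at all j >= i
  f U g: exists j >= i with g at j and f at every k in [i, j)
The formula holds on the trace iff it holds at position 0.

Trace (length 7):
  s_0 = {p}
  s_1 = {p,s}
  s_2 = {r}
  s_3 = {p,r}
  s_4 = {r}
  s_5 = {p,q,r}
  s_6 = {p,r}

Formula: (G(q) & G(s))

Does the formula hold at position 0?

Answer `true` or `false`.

Answer: false

Derivation:
s_0={p}: (G(q) & G(s))=False G(q)=False q=False G(s)=False s=False
s_1={p,s}: (G(q) & G(s))=False G(q)=False q=False G(s)=False s=True
s_2={r}: (G(q) & G(s))=False G(q)=False q=False G(s)=False s=False
s_3={p,r}: (G(q) & G(s))=False G(q)=False q=False G(s)=False s=False
s_4={r}: (G(q) & G(s))=False G(q)=False q=False G(s)=False s=False
s_5={p,q,r}: (G(q) & G(s))=False G(q)=False q=True G(s)=False s=False
s_6={p,r}: (G(q) & G(s))=False G(q)=False q=False G(s)=False s=False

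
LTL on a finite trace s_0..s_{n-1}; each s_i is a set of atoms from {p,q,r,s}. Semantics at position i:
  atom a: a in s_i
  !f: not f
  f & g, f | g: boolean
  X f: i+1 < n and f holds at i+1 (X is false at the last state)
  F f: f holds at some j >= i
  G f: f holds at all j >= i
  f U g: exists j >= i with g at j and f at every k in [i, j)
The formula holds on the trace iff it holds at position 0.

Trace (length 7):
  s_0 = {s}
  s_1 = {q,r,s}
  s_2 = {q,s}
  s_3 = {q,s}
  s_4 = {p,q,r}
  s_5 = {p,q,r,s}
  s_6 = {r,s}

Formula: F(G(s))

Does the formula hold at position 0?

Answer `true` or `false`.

Answer: true

Derivation:
s_0={s}: F(G(s))=True G(s)=False s=True
s_1={q,r,s}: F(G(s))=True G(s)=False s=True
s_2={q,s}: F(G(s))=True G(s)=False s=True
s_3={q,s}: F(G(s))=True G(s)=False s=True
s_4={p,q,r}: F(G(s))=True G(s)=False s=False
s_5={p,q,r,s}: F(G(s))=True G(s)=True s=True
s_6={r,s}: F(G(s))=True G(s)=True s=True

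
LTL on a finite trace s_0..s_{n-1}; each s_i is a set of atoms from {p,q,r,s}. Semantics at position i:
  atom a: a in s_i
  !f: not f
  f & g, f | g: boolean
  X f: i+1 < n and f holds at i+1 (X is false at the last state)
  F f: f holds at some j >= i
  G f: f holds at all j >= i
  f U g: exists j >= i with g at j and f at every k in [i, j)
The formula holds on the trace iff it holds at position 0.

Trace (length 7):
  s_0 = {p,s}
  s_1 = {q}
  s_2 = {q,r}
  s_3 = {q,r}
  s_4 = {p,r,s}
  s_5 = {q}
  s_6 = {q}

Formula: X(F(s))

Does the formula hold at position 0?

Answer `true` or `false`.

s_0={p,s}: X(F(s))=True F(s)=True s=True
s_1={q}: X(F(s))=True F(s)=True s=False
s_2={q,r}: X(F(s))=True F(s)=True s=False
s_3={q,r}: X(F(s))=True F(s)=True s=False
s_4={p,r,s}: X(F(s))=False F(s)=True s=True
s_5={q}: X(F(s))=False F(s)=False s=False
s_6={q}: X(F(s))=False F(s)=False s=False

Answer: true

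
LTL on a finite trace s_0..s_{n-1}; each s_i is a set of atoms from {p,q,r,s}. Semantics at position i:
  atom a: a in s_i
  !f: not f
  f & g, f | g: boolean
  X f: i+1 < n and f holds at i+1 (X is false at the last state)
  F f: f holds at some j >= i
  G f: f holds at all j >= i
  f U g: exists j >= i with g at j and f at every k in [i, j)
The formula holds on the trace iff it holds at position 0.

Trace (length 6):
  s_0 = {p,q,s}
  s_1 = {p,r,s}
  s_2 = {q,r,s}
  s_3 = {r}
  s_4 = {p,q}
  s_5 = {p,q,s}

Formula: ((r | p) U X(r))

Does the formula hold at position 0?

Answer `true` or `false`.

Answer: true

Derivation:
s_0={p,q,s}: ((r | p) U X(r))=True (r | p)=True r=False p=True X(r)=True
s_1={p,r,s}: ((r | p) U X(r))=True (r | p)=True r=True p=True X(r)=True
s_2={q,r,s}: ((r | p) U X(r))=True (r | p)=True r=True p=False X(r)=True
s_3={r}: ((r | p) U X(r))=False (r | p)=True r=True p=False X(r)=False
s_4={p,q}: ((r | p) U X(r))=False (r | p)=True r=False p=True X(r)=False
s_5={p,q,s}: ((r | p) U X(r))=False (r | p)=True r=False p=True X(r)=False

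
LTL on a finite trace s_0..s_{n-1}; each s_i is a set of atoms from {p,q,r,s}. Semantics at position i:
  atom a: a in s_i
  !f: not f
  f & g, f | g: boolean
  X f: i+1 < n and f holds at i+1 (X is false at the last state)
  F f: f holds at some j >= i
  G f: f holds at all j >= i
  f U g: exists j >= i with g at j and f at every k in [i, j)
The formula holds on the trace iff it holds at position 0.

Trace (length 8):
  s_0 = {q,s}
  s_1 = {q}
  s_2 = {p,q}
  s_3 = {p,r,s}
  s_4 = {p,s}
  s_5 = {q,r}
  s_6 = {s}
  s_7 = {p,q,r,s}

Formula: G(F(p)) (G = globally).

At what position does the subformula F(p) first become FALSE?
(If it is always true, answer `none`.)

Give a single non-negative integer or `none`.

s_0={q,s}: F(p)=True p=False
s_1={q}: F(p)=True p=False
s_2={p,q}: F(p)=True p=True
s_3={p,r,s}: F(p)=True p=True
s_4={p,s}: F(p)=True p=True
s_5={q,r}: F(p)=True p=False
s_6={s}: F(p)=True p=False
s_7={p,q,r,s}: F(p)=True p=True
G(F(p)) holds globally = True
No violation — formula holds at every position.

Answer: none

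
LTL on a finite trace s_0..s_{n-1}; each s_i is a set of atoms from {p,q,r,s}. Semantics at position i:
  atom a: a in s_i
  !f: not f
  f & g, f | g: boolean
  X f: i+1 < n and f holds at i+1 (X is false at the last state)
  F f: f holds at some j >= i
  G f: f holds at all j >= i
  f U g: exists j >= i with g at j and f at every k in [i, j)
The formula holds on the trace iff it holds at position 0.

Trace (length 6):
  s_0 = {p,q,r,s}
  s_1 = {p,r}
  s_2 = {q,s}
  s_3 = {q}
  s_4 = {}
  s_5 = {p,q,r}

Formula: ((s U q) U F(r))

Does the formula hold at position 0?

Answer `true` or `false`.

s_0={p,q,r,s}: ((s U q) U F(r))=True (s U q)=True s=True q=True F(r)=True r=True
s_1={p,r}: ((s U q) U F(r))=True (s U q)=False s=False q=False F(r)=True r=True
s_2={q,s}: ((s U q) U F(r))=True (s U q)=True s=True q=True F(r)=True r=False
s_3={q}: ((s U q) U F(r))=True (s U q)=True s=False q=True F(r)=True r=False
s_4={}: ((s U q) U F(r))=True (s U q)=False s=False q=False F(r)=True r=False
s_5={p,q,r}: ((s U q) U F(r))=True (s U q)=True s=False q=True F(r)=True r=True

Answer: true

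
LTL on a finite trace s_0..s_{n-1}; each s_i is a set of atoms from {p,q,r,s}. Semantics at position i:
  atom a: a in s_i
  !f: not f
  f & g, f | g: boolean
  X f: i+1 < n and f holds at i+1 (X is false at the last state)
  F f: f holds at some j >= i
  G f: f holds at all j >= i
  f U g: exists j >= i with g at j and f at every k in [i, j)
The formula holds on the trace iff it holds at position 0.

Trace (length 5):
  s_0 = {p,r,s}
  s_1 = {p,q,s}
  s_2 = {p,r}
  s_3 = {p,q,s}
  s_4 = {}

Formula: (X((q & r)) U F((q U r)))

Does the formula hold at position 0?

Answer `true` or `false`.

Answer: true

Derivation:
s_0={p,r,s}: (X((q & r)) U F((q U r)))=True X((q & r))=False (q & r)=False q=False r=True F((q U r))=True (q U r)=True
s_1={p,q,s}: (X((q & r)) U F((q U r)))=True X((q & r))=False (q & r)=False q=True r=False F((q U r))=True (q U r)=True
s_2={p,r}: (X((q & r)) U F((q U r)))=True X((q & r))=False (q & r)=False q=False r=True F((q U r))=True (q U r)=True
s_3={p,q,s}: (X((q & r)) U F((q U r)))=False X((q & r))=False (q & r)=False q=True r=False F((q U r))=False (q U r)=False
s_4={}: (X((q & r)) U F((q U r)))=False X((q & r))=False (q & r)=False q=False r=False F((q U r))=False (q U r)=False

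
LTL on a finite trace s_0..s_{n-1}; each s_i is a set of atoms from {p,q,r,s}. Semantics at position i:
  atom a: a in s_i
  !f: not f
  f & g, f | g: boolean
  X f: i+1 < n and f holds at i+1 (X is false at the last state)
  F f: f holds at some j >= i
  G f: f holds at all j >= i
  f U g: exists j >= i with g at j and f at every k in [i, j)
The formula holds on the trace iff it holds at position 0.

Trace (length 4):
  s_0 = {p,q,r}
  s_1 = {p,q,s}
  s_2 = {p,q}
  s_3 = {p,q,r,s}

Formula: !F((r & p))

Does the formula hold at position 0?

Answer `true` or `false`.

Answer: false

Derivation:
s_0={p,q,r}: !F((r & p))=False F((r & p))=True (r & p)=True r=True p=True
s_1={p,q,s}: !F((r & p))=False F((r & p))=True (r & p)=False r=False p=True
s_2={p,q}: !F((r & p))=False F((r & p))=True (r & p)=False r=False p=True
s_3={p,q,r,s}: !F((r & p))=False F((r & p))=True (r & p)=True r=True p=True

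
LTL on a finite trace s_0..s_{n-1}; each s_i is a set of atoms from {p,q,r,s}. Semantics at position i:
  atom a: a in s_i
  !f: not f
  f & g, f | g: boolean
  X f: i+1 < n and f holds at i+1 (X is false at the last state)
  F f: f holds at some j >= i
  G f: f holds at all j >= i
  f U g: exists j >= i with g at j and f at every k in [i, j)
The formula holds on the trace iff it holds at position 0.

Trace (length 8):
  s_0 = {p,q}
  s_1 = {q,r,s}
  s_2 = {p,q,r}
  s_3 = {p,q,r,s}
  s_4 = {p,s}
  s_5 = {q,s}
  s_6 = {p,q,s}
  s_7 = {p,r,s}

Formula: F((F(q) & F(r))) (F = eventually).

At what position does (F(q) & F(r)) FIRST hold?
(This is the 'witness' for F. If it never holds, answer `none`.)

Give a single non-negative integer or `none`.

s_0={p,q}: (F(q) & F(r))=True F(q)=True q=True F(r)=True r=False
s_1={q,r,s}: (F(q) & F(r))=True F(q)=True q=True F(r)=True r=True
s_2={p,q,r}: (F(q) & F(r))=True F(q)=True q=True F(r)=True r=True
s_3={p,q,r,s}: (F(q) & F(r))=True F(q)=True q=True F(r)=True r=True
s_4={p,s}: (F(q) & F(r))=True F(q)=True q=False F(r)=True r=False
s_5={q,s}: (F(q) & F(r))=True F(q)=True q=True F(r)=True r=False
s_6={p,q,s}: (F(q) & F(r))=True F(q)=True q=True F(r)=True r=False
s_7={p,r,s}: (F(q) & F(r))=False F(q)=False q=False F(r)=True r=True
F((F(q) & F(r))) holds; first witness at position 0.

Answer: 0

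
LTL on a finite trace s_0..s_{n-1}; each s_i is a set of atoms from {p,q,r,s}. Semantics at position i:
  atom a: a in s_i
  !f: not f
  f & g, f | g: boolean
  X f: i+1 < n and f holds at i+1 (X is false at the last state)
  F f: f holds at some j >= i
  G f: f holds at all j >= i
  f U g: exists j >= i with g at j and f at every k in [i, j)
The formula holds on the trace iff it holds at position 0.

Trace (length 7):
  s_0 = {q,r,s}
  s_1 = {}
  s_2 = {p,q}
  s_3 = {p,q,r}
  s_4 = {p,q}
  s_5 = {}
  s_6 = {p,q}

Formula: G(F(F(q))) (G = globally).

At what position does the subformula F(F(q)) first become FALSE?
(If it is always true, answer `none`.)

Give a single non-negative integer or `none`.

s_0={q,r,s}: F(F(q))=True F(q)=True q=True
s_1={}: F(F(q))=True F(q)=True q=False
s_2={p,q}: F(F(q))=True F(q)=True q=True
s_3={p,q,r}: F(F(q))=True F(q)=True q=True
s_4={p,q}: F(F(q))=True F(q)=True q=True
s_5={}: F(F(q))=True F(q)=True q=False
s_6={p,q}: F(F(q))=True F(q)=True q=True
G(F(F(q))) holds globally = True
No violation — formula holds at every position.

Answer: none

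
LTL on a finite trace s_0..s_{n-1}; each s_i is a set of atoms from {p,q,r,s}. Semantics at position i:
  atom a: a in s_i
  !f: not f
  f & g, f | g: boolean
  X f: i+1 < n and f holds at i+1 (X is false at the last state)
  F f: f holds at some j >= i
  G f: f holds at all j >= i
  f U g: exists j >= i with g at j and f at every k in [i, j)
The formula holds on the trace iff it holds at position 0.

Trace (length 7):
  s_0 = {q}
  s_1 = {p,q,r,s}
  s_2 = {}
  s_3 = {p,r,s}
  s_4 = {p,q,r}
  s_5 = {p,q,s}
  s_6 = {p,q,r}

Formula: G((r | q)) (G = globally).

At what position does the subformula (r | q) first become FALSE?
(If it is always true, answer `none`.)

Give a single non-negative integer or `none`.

Answer: 2

Derivation:
s_0={q}: (r | q)=True r=False q=True
s_1={p,q,r,s}: (r | q)=True r=True q=True
s_2={}: (r | q)=False r=False q=False
s_3={p,r,s}: (r | q)=True r=True q=False
s_4={p,q,r}: (r | q)=True r=True q=True
s_5={p,q,s}: (r | q)=True r=False q=True
s_6={p,q,r}: (r | q)=True r=True q=True
G((r | q)) holds globally = False
First violation at position 2.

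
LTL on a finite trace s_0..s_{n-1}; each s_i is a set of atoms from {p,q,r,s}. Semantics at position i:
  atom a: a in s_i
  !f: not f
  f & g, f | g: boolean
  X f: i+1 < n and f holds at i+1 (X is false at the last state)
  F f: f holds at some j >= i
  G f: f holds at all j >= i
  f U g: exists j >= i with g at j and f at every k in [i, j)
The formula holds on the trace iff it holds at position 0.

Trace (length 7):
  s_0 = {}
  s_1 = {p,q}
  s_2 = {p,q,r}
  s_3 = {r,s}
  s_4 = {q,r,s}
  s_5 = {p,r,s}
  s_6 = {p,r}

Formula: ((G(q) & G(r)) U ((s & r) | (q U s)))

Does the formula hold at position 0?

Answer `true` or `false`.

s_0={}: ((G(q) & G(r)) U ((s & r) | (q U s)))=False (G(q) & G(r))=False G(q)=False q=False G(r)=False r=False ((s & r) | (q U s))=False (s & r)=False s=False (q U s)=False
s_1={p,q}: ((G(q) & G(r)) U ((s & r) | (q U s)))=True (G(q) & G(r))=False G(q)=False q=True G(r)=False r=False ((s & r) | (q U s))=True (s & r)=False s=False (q U s)=True
s_2={p,q,r}: ((G(q) & G(r)) U ((s & r) | (q U s)))=True (G(q) & G(r))=False G(q)=False q=True G(r)=True r=True ((s & r) | (q U s))=True (s & r)=False s=False (q U s)=True
s_3={r,s}: ((G(q) & G(r)) U ((s & r) | (q U s)))=True (G(q) & G(r))=False G(q)=False q=False G(r)=True r=True ((s & r) | (q U s))=True (s & r)=True s=True (q U s)=True
s_4={q,r,s}: ((G(q) & G(r)) U ((s & r) | (q U s)))=True (G(q) & G(r))=False G(q)=False q=True G(r)=True r=True ((s & r) | (q U s))=True (s & r)=True s=True (q U s)=True
s_5={p,r,s}: ((G(q) & G(r)) U ((s & r) | (q U s)))=True (G(q) & G(r))=False G(q)=False q=False G(r)=True r=True ((s & r) | (q U s))=True (s & r)=True s=True (q U s)=True
s_6={p,r}: ((G(q) & G(r)) U ((s & r) | (q U s)))=False (G(q) & G(r))=False G(q)=False q=False G(r)=True r=True ((s & r) | (q U s))=False (s & r)=False s=False (q U s)=False

Answer: false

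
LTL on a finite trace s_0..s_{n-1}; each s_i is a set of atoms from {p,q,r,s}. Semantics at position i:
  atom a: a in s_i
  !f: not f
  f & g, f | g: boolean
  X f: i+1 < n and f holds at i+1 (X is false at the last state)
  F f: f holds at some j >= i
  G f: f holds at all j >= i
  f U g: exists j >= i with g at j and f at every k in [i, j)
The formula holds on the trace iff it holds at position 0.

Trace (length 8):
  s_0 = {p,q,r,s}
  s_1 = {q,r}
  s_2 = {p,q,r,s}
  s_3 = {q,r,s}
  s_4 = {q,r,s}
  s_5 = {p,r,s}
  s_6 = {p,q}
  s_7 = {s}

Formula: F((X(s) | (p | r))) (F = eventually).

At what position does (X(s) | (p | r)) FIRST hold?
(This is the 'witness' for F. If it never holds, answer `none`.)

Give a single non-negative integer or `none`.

Answer: 0

Derivation:
s_0={p,q,r,s}: (X(s) | (p | r))=True X(s)=False s=True (p | r)=True p=True r=True
s_1={q,r}: (X(s) | (p | r))=True X(s)=True s=False (p | r)=True p=False r=True
s_2={p,q,r,s}: (X(s) | (p | r))=True X(s)=True s=True (p | r)=True p=True r=True
s_3={q,r,s}: (X(s) | (p | r))=True X(s)=True s=True (p | r)=True p=False r=True
s_4={q,r,s}: (X(s) | (p | r))=True X(s)=True s=True (p | r)=True p=False r=True
s_5={p,r,s}: (X(s) | (p | r))=True X(s)=False s=True (p | r)=True p=True r=True
s_6={p,q}: (X(s) | (p | r))=True X(s)=True s=False (p | r)=True p=True r=False
s_7={s}: (X(s) | (p | r))=False X(s)=False s=True (p | r)=False p=False r=False
F((X(s) | (p | r))) holds; first witness at position 0.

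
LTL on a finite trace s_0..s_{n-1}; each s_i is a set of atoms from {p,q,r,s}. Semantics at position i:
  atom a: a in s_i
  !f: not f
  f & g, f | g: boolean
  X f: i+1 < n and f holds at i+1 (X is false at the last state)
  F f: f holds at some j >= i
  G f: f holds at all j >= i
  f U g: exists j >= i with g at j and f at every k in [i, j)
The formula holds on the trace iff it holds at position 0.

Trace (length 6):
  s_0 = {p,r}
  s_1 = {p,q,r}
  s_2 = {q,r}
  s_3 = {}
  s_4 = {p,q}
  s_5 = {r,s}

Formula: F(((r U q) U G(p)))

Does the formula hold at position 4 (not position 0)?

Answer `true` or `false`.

Answer: false

Derivation:
s_0={p,r}: F(((r U q) U G(p)))=False ((r U q) U G(p))=False (r U q)=True r=True q=False G(p)=False p=True
s_1={p,q,r}: F(((r U q) U G(p)))=False ((r U q) U G(p))=False (r U q)=True r=True q=True G(p)=False p=True
s_2={q,r}: F(((r U q) U G(p)))=False ((r U q) U G(p))=False (r U q)=True r=True q=True G(p)=False p=False
s_3={}: F(((r U q) U G(p)))=False ((r U q) U G(p))=False (r U q)=False r=False q=False G(p)=False p=False
s_4={p,q}: F(((r U q) U G(p)))=False ((r U q) U G(p))=False (r U q)=True r=False q=True G(p)=False p=True
s_5={r,s}: F(((r U q) U G(p)))=False ((r U q) U G(p))=False (r U q)=False r=True q=False G(p)=False p=False
Evaluating at position 4: result = False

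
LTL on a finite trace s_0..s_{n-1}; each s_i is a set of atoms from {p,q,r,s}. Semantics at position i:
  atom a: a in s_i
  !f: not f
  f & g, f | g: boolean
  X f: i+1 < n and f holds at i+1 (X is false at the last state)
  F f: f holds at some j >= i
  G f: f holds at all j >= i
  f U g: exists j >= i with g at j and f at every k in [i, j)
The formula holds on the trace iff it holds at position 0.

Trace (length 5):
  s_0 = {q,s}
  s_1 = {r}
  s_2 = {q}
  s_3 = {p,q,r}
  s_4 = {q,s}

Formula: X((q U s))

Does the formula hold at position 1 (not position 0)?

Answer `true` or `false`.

Answer: true

Derivation:
s_0={q,s}: X((q U s))=False (q U s)=True q=True s=True
s_1={r}: X((q U s))=True (q U s)=False q=False s=False
s_2={q}: X((q U s))=True (q U s)=True q=True s=False
s_3={p,q,r}: X((q U s))=True (q U s)=True q=True s=False
s_4={q,s}: X((q U s))=False (q U s)=True q=True s=True
Evaluating at position 1: result = True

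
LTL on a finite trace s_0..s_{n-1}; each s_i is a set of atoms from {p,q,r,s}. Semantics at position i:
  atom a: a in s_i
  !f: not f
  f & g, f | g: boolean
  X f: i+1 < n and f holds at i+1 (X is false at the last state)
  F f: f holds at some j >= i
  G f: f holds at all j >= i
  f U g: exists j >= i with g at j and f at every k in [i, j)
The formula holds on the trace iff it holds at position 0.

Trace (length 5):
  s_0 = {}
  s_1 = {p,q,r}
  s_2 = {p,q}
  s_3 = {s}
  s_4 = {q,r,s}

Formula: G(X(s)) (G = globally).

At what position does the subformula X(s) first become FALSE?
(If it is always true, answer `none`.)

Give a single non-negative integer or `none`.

s_0={}: X(s)=False s=False
s_1={p,q,r}: X(s)=False s=False
s_2={p,q}: X(s)=True s=False
s_3={s}: X(s)=True s=True
s_4={q,r,s}: X(s)=False s=True
G(X(s)) holds globally = False
First violation at position 0.

Answer: 0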